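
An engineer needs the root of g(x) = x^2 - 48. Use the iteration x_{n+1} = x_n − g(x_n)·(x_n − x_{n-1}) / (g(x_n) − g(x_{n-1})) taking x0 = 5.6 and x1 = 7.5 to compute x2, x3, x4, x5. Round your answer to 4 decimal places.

g(5.6) = -16.640000, g(7.5) = 8.250000
x2 = 7.500000 − 8.250000·(7.500000 − 5.600000) / (8.250000 − (-16.640000)) = 7.500000 − (15.675000)/(24.890000) = 6.870229
g(6.870229) = -0.799953
x3 = 6.870229 − (-0.799953)·(6.870229 − 7.500000) / (-0.799953 − 8.250000) = 6.870229 − (0.503787)/(-9.049953) = 6.925896
g(6.925896) = -0.031959
x4 = 6.925896 − (-0.031959)·(6.925896 − 6.870229) / (-0.031959 − (-0.799953)) = 6.925896 − (-0.001779)/(0.767995) = 6.928213
g(6.928213) = 0.000134
x5 = 6.928213 − 0.000134·(6.928213 − 6.925896) / (0.000134 − (-0.031959)) = 6.928213 − (0.000000)/(0.032093) = 6.928203

6.8702, 6.9259, 6.9282, 6.9282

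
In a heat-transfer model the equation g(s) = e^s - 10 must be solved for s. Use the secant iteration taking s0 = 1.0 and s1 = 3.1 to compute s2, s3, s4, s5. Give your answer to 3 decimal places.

g(1.0) = -7.28172, g(3.1) = 12.19795
s2 = 3.10000 − 12.19795·(3.10000 − 1.00000) / (12.19795 − (-7.28172)) = 3.10000 − (25.61570)/(19.47967) = 1.78500
g(1.78500) = -4.04040
s3 = 1.78500 − (-4.04040)·(1.78500 − 3.10000) / (-4.04040 − 12.19795) = 1.78500 − (5.31311)/(-16.23835) = 2.11220
g(2.11220) = -1.73360
s4 = 2.11220 − (-1.73360)·(2.11220 − 1.78500) / (-1.73360 − (-4.04040)) = 2.11220 − (-0.56723)/(2.30680) = 2.35809
g(2.35809) = 0.57077
s5 = 2.35809 − 0.57077·(2.35809 − 2.11220) / (0.57077 − (-1.73360)) = 2.35809 − (0.14035)/(2.30437) = 2.29719

1.785, 2.112, 2.358, 2.297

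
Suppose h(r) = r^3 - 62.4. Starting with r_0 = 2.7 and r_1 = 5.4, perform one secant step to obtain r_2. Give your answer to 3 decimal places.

3.537

h(2.7) = -42.71700, h(5.4) = 95.06400
r_2 = 5.40000 − 95.06400·(5.40000 − 2.70000) / (95.06400 − (-42.71700)) = 5.40000 − (256.67280)/(137.78100) = 3.53710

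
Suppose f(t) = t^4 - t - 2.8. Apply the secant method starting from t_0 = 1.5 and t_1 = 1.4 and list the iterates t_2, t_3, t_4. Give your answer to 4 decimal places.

f(1.5) = 0.762500, f(1.4) = -0.358400
t_2 = 1.400000 − (-0.358400)·(1.400000 − 1.500000) / (-0.358400 − 0.762500) = 1.400000 − (0.035840)/(-1.120900) = 1.431974
f(1.431974) = -0.027217
t_3 = 1.431974 − (-0.027217)·(1.431974 − 1.400000) / (-0.027217 − (-0.358400)) = 1.431974 − (-0.000870)/(0.331183) = 1.434602
f(1.434602) = 0.001103
t_4 = 1.434602 − 0.001103·(1.434602 − 1.431974) / (0.001103 − (-0.027217)) = 1.434602 − (0.000003)/(0.028321) = 1.434500

1.4320, 1.4346, 1.4345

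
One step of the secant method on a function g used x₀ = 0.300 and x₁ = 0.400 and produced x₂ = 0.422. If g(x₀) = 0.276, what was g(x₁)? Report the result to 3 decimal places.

The secant line through (0.300, 0.276) and (0.400, g(x₁)) crosses zero at x₂ = 0.422.
So (0.300, 0.276), (0.400, g(x₁)), (0.422, 0) are collinear:
g(x₁) = 0.276 · (0.400 − 0.422) / (0.300 − 0.422) = 0.276 · (-0.02200)/(-0.12200) = 0.04977

0.050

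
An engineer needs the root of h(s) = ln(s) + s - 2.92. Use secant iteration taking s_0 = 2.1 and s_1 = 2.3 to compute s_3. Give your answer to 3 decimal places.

2.153

h(2.1) = -0.07806, h(2.3) = 0.21291
s_2 = 2.30000 − 0.21291·(2.30000 − 2.10000) / (0.21291 − (-0.07806)) = 2.30000 − (0.04258)/(0.29097) = 2.15366
h(2.15366) = 0.00082
s_3 = 2.15366 − 0.00082·(2.15366 − 2.30000) / (0.00082 − 0.21291) = 2.15366 − (-0.00012)/(-0.21209) = 2.15309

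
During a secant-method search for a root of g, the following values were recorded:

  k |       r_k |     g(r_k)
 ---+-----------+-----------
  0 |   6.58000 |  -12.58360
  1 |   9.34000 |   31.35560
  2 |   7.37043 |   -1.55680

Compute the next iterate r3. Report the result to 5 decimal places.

r3 = 7.37043 − (-1.55680)·(7.37043 − 9.34000) / (-1.55680 − 31.35560)
   = 7.37043 − (3.0662266)/(-32.9124000) = 7.4635933

7.46359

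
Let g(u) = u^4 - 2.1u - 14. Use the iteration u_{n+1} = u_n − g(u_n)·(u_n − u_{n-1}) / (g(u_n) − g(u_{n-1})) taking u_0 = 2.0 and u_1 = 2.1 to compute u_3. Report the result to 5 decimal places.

g(2.0) = -2.2000000, g(2.1) = 1.0381000
u_2 = 2.1000000 − 1.0381000·(2.1000000 − 2.0000000) / (1.0381000 − (-2.2000000)) = 2.1000000 − (0.1038100)/(3.2381000) = 2.0679411
g(2.0679411) = -0.0552478
u_3 = 2.0679411 − (-0.0552478)·(2.0679411 − 2.1000000) / (-0.0552478 − 1.0381000) = 2.0679411 − (0.0017712)/(-1.0933478) = 2.0695610

2.06956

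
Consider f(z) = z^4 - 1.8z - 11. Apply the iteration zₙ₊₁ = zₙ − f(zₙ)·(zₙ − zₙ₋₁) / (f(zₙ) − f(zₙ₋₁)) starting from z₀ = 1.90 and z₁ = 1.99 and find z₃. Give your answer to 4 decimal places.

f(1.90) = -1.387900, f(1.99) = 1.100392
z₂ = 1.990000 − 1.100392·(1.990000 − 1.900000) / (1.100392 − (-1.387900)) = 1.990000 − (0.099035)/(2.488292) = 1.950199
f(1.950199) = -0.045435
z₃ = 1.950199 − (-0.045435)·(1.950199 − 1.990000) / (-0.045435 − 1.100392) = 1.950199 − (0.001808)/(-1.145827) = 1.951778

1.9518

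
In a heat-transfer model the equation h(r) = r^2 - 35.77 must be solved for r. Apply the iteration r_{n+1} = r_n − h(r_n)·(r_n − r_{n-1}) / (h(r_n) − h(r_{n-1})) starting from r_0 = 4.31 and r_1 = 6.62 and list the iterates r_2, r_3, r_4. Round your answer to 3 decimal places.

h(4.31) = -17.19390, h(6.62) = 8.05440
r_2 = 6.62000 − 8.05440·(6.62000 − 4.31000) / (8.05440 − (-17.19390)) = 6.62000 − (18.60566)/(25.24830) = 5.88309
h(5.88309) = -1.15922
r_3 = 5.88309 − (-1.15922)·(5.88309 − 6.62000) / (-1.15922 − 8.05440) = 5.88309 − (0.85424)/(-9.21362) = 5.97581
h(5.97581) = -0.05973
r_4 = 5.97581 − (-0.05973)·(5.97581 − 5.88309) / (-0.05973 − (-1.15922)) = 5.97581 − (-0.00554)/(1.09950) = 5.98084

5.883, 5.976, 5.981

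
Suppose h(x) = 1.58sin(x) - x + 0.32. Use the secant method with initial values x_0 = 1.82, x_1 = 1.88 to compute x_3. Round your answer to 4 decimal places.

h(1.82) = 0.031192, h(1.88) = -0.054930
x_2 = 1.880000 − (-0.054930)·(1.880000 − 1.820000) / (-0.054930 − 0.031192) = 1.880000 − (-0.003296)/(-0.086122) = 1.841731
h(1.841731) = 0.000632
x_3 = 1.841731 − 0.000632·(1.841731 − 1.880000) / (0.000632 − (-0.054930)) = 1.841731 − (-0.000024)/(0.055562) = 1.842167

1.8422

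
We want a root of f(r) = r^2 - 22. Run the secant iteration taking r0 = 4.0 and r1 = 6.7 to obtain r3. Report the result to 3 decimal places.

4.667

f(4.0) = -6.00000, f(6.7) = 22.89000
r2 = 6.70000 − 22.89000·(6.70000 − 4.00000) / (22.89000 − (-6.00000)) = 6.70000 − (61.80300)/(28.89000) = 4.56075
f(4.56075) = -1.19958
r3 = 4.56075 − (-1.19958)·(4.56075 − 6.70000) / (-1.19958 − 22.89000) = 4.56075 − (2.56621)/(-24.08958) = 4.66728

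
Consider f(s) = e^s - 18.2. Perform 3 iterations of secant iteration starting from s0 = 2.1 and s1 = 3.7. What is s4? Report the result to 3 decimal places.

2.919

f(2.1) = -10.03383, f(3.7) = 22.24730
s2 = 3.70000 − 22.24730·(3.70000 − 2.10000) / (22.24730 − (-10.03383)) = 3.70000 − (35.59569)/(32.28113) = 2.59732
f(2.59732) = -4.77227
s3 = 2.59732 − (-4.77227)·(2.59732 − 3.70000) / (-4.77227 − 22.24730) = 2.59732 − (5.26227)/(-27.01957) = 2.79208
f(2.79208) = -1.88508
s4 = 2.79208 − (-1.88508)·(2.79208 − 2.59732) / (-1.88508 − (-4.77227)) = 2.79208 − (-0.36713)/(2.88719) = 2.91924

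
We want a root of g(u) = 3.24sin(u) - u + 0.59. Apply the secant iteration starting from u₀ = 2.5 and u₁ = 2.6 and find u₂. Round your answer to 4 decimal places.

g(2.5) = 0.029050, g(2.6) = -0.339776
u₂ = 2.600000 − (-0.339776)·(2.600000 − 2.500000) / (-0.339776 − 0.029050) = 2.600000 − (-0.033978)/(-0.368825) = 2.507876

2.5079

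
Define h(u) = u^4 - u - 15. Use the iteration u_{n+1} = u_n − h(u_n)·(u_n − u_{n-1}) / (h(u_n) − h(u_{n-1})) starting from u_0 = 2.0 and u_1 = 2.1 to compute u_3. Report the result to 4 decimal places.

2.0314

h(2.0) = -1.000000, h(2.1) = 2.348100
u_2 = 2.100000 − 2.348100·(2.100000 − 2.000000) / (2.348100 − (-1.000000)) = 2.100000 − (0.234810)/(3.348100) = 2.029868
h(2.029868) = -0.052478
u_3 = 2.029868 − (-0.052478)·(2.029868 − 2.100000) / (-0.052478 − 2.348100) = 2.029868 − (0.003680)/(-2.400578) = 2.031401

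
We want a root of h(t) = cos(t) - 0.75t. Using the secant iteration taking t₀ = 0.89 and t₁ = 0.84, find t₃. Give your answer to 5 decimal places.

h(0.89) = -0.0380880, h(0.84) = 0.0374628
t₂ = 0.8400000 − 0.0374628·(0.8400000 − 0.8900000) / (0.0374628 − (-0.0380880)) = 0.8400000 − (-0.0018731)/(0.0755508) = 0.8647931
h(0.8647931) = 0.0002027
t₃ = 0.8647931 − 0.0002027·(0.8647931 − 0.8400000) / (0.0002027 − 0.0374628) = 0.8647931 − (0.0000050)/(-0.0372601) = 0.8649280

0.86493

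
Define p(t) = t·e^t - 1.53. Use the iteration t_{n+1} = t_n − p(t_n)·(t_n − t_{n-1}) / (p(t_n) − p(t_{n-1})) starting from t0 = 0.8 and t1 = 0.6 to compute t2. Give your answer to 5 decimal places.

p(0.8) = 0.2504327, p(0.6) = -0.4367287
t2 = 0.6000000 − (-0.4367287)·(0.6000000 − 0.8000000) / (-0.4367287 − 0.2504327) = 0.6000000 − (0.0873457)/(-0.6871615) = 0.7271109

0.72711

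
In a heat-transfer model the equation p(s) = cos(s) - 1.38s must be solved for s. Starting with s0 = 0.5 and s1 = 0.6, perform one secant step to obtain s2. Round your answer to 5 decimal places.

0.59860

p(0.5) = 0.1875826, p(0.6) = -0.0026644
s2 = 0.6000000 − (-0.0026644)·(0.6000000 − 0.5000000) / (-0.0026644 − 0.1875826) = 0.6000000 − (-0.0002664)/(-0.1902469) = 0.5985995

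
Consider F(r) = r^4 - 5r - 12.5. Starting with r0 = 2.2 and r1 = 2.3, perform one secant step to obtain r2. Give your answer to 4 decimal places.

F(2.2) = -0.074400, F(2.3) = 3.984100
r2 = 2.300000 − 3.984100·(2.300000 − 2.200000) / (3.984100 − (-0.074400)) = 2.300000 − (0.398410)/(4.058500) = 2.201833

2.2018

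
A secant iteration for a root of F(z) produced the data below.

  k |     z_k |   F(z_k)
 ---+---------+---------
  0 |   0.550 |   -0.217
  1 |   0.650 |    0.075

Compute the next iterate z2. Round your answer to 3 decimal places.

z2 = 0.650 − 0.075·(0.650 − 0.550) / (0.075 − (-0.217))
   = 0.650 − (0.00750)/(0.29200) = 0.62432

0.624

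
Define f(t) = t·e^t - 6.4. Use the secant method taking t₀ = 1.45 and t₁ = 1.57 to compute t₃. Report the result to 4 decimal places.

f(1.45) = -0.218484, f(1.57) = 1.146438
t₂ = 1.570000 − 1.146438·(1.570000 − 1.450000) / (1.146438 − (-0.218484)) = 1.570000 − (0.137573)/(1.364922) = 1.469208
f(1.469208) = -0.015123
t₃ = 1.469208 − (-0.015123)·(1.469208 − 1.570000) / (-0.015123 − 1.146438) = 1.469208 − (0.001524)/(-1.161560) = 1.470521

1.4705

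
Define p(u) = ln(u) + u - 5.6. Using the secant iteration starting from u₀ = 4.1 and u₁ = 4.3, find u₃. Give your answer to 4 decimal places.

4.1717

p(4.1) = -0.089013, p(4.3) = 0.158615
u₂ = 4.300000 − 0.158615·(4.300000 − 4.100000) / (0.158615 − (-0.089013)) = 4.300000 − (0.031723)/(0.247628) = 4.171893
p(4.171893) = 0.000262
u₃ = 4.171893 − 0.000262·(4.171893 − 4.300000) / (0.000262 − 0.158615) = 4.171893 − (-0.000034)/(-0.158353) = 4.171680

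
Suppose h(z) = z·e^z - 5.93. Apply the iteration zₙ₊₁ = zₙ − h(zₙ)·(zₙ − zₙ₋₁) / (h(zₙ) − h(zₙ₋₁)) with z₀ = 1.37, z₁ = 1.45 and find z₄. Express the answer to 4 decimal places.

h(1.37) = -0.538570, h(1.45) = 0.251516
z₂ = 1.450000 − 0.251516·(1.450000 − 1.370000) / (0.251516 − (-0.538570)) = 1.450000 − (0.020121)/(0.790086) = 1.424533
h(1.424533) = -0.009762
z₃ = 1.424533 − (-0.009762)·(1.424533 − 1.450000) / (-0.009762 − 0.251516) = 1.424533 − (0.000249)/(-0.261278) = 1.425484
h(1.425484) = -0.000168
z₄ = 1.425484 − (-0.000168)·(1.425484 − 1.424533) / (-0.000168 − (-0.009762)) = 1.425484 − (0.000000)/(0.009594) = 1.425501

1.4255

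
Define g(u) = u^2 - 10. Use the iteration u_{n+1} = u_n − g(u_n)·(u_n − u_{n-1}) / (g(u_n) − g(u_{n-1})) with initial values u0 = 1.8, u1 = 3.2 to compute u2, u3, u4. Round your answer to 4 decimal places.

g(1.8) = -6.760000, g(3.2) = 0.240000
u2 = 3.200000 − 0.240000·(3.200000 − 1.800000) / (0.240000 − (-6.760000)) = 3.200000 − (0.336000)/(7.000000) = 3.152000
g(3.152000) = -0.064896
u3 = 3.152000 − (-0.064896)·(3.152000 − 3.200000) / (-0.064896 − 0.240000) = 3.152000 − (0.003115)/(-0.304896) = 3.162217
g(3.162217) = -0.000386
u4 = 3.162217 − (-0.000386)·(3.162217 − 3.152000) / (-0.000386 − (-0.064896)) = 3.162217 − (-0.000004)/(0.064510) = 3.162278

3.1520, 3.1622, 3.1623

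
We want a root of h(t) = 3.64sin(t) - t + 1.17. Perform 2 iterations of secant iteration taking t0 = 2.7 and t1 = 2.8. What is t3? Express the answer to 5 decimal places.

2.70597

h(2.7) = 0.0256628, h(2.8) = -0.4106431
t2 = 2.8000000 − (-0.4106431)·(2.8000000 − 2.7000000) / (-0.4106431 − 0.0256628) = 2.8000000 − (-0.0410643)/(-0.4363059) = 2.7058818
h(2.7058818) = 0.0003981
t3 = 2.7058818 − 0.0003981·(2.7058818 − 2.8000000) / (0.0003981 − (-0.4106431)) = 2.7058818 − (-0.0000375)/(0.4110412) = 2.7059730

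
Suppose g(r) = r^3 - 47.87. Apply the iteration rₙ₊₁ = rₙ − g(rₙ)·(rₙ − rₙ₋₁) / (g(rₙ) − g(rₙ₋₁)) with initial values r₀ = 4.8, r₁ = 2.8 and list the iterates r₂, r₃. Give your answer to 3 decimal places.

g(4.8) = 62.72200, g(2.8) = -25.91800
r₂ = 2.80000 − (-25.91800)·(2.80000 − 4.80000) / (-25.91800 − 62.72200) = 2.80000 − (51.83600)/(-88.64000) = 3.38479
g(3.38479) = -9.09104
r₃ = 3.38479 − (-9.09104)·(3.38479 − 2.80000) / (-9.09104 − (-25.91800)) = 3.38479 − (-5.31637)/(16.82696) = 3.70074

3.385, 3.701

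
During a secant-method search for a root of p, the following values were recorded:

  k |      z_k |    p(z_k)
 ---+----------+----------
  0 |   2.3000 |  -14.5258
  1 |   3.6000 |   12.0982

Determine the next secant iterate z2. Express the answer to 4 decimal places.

z2 = 3.6000 − 12.0982·(3.6000 − 2.3000) / (12.0982 − (-14.5258))
   = 3.6000 − (15.727660)/(26.624000) = 3.009268

3.0093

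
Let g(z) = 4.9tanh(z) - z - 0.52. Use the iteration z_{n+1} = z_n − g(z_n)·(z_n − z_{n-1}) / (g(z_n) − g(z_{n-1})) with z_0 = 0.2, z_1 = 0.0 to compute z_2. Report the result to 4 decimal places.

0.1356

g(0.2) = 0.247139, g(0.0) = -0.520000
z_2 = 0.000000 − (-0.520000)·(0.000000 − 0.200000) / (-0.520000 − 0.247139) = 0.000000 − (0.104000)/(-0.767139) = 0.135569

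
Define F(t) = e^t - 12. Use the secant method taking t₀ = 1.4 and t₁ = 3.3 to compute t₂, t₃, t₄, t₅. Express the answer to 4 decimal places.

F(1.4) = -7.944800, F(3.3) = 15.112639
t₂ = 3.300000 − 15.112639·(3.300000 − 1.400000) / (15.112639 − (-7.944800)) = 3.300000 − (28.714014)/(23.057439) = 2.054675
F(2.054675) = -4.195702
t₃ = 2.054675 − (-4.195702)·(2.054675 − 3.300000) / (-4.195702 − 15.112639) = 2.054675 − (5.225014)/(-19.308341) = 2.325284
F(2.325284) = -1.770417
t₄ = 2.325284 − (-1.770417)·(2.325284 − 2.054675) / (-1.770417 − (-4.195702)) = 2.325284 − (-0.479091)/(2.425285) = 2.522824
F(2.522824) = 0.463744
t₅ = 2.522824 − 0.463744·(2.522824 − 2.325284) / (0.463744 − (-1.770417)) = 2.522824 − (0.091608)/(2.234161) = 2.481821

2.0547, 2.3253, 2.5228, 2.4818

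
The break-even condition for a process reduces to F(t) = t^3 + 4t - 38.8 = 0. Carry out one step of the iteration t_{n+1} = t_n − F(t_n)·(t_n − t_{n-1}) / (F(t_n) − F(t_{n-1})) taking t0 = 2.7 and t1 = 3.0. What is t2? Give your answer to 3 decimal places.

2.993

F(2.7) = -8.31700, F(3.0) = 0.20000
t2 = 3.00000 − 0.20000·(3.00000 − 2.70000) / (0.20000 − (-8.31700)) = 3.00000 − (0.06000)/(8.51700) = 2.99296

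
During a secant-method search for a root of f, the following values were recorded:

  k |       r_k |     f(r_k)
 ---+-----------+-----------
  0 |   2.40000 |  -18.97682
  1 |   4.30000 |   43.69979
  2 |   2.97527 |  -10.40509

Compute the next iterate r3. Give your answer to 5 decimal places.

3.23003

r3 = 2.97527 − (-10.40509)·(2.97527 − 4.30000) / (-10.40509 − 43.69979)
   = 2.97527 − (13.7839349)/(-54.1048800) = 3.2300332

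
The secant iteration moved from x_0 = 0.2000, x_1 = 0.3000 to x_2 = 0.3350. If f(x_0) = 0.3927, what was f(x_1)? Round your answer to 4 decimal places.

The secant line through (0.2000, 0.3927) and (0.3000, f(x_1)) crosses zero at x_2 = 0.3350.
So (0.2000, 0.3927), (0.3000, f(x_1)), (0.3350, 0) are collinear:
f(x_1) = 0.3927 · (0.3000 − 0.3350) / (0.2000 − 0.3350) = 0.3927 · (-0.035000)/(-0.135000) = 0.101811

0.1018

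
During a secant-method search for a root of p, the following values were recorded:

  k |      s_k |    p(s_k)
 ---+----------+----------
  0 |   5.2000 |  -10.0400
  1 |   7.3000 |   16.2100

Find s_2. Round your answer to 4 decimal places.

s_2 = 7.3000 − 16.2100·(7.3000 − 5.2000) / (16.2100 − (-10.0400))
   = 7.3000 − (34.041000)/(26.250000) = 6.003200

6.0032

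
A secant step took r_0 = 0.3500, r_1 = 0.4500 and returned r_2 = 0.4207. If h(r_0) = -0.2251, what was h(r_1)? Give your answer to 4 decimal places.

0.0933

The secant line through (0.3500, -0.2251) and (0.4500, h(r_1)) crosses zero at r_2 = 0.4207.
So (0.3500, -0.2251), (0.4500, h(r_1)), (0.4207, 0) are collinear:
h(r_1) = -0.2251 · (0.4500 − 0.4207) / (0.3500 − 0.4207) = -0.2251 · (0.029300)/(-0.070700) = 0.093288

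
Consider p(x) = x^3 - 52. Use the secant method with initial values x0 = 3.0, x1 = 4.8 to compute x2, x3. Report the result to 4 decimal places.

p(3.0) = -25.000000, p(4.8) = 58.592000
x2 = 4.800000 − 58.592000·(4.800000 − 3.000000) / (58.592000 − (-25.000000)) = 4.800000 − (105.465600)/(83.592000) = 3.538329
p(3.538329) = -7.700926
x3 = 3.538329 − (-7.700926)·(3.538329 − 4.800000) / (-7.700926 − 58.592000) = 3.538329 − (9.716035)/(-66.292926) = 3.684891

3.5383, 3.6849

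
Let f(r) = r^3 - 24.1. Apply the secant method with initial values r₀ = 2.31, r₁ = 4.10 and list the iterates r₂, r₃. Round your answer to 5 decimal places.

2.68238, 2.81951

f(2.31) = -11.7736090, f(4.10) = 44.8210000
r₂ = 4.1000000 − 44.8210000·(4.1000000 − 2.3100000) / (44.8210000 − (-11.7736090)) = 4.1000000 − (80.2295900)/(56.5946090) = 2.6823811
f(2.6823811) = -4.7998174
r₃ = 2.6823811 − (-4.7998174)·(2.6823811 − 4.1000000) / (-4.7998174 − 44.8210000) = 2.6823811 − (6.8043120)/(-49.6208174) = 2.8195072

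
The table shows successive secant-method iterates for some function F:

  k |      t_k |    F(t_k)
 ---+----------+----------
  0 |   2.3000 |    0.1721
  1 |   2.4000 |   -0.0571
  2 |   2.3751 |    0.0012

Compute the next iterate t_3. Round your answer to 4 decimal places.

2.3756

t_3 = 2.3751 − 0.0012·(2.3751 − 2.4000) / (0.0012 − (-0.0571))
   = 2.3751 − (-0.000030)/(0.058300) = 2.375613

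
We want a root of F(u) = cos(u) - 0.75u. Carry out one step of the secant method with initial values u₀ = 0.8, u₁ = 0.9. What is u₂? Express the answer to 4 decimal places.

0.8644

F(0.8) = 0.096707, F(0.9) = -0.053390
u₂ = 0.900000 − (-0.053390)·(0.900000 − 0.800000) / (-0.053390 − 0.096707) = 0.900000 − (-0.005339)/(-0.150097) = 0.864430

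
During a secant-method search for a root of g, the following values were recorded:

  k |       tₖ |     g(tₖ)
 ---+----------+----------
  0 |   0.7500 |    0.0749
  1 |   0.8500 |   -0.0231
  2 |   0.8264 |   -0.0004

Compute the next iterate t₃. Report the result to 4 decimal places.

0.8260

t₃ = 0.8264 − (-0.0004)·(0.8264 − 0.8500) / (-0.0004 − (-0.0231))
   = 0.8264 − (0.000009)/(0.022700) = 0.825984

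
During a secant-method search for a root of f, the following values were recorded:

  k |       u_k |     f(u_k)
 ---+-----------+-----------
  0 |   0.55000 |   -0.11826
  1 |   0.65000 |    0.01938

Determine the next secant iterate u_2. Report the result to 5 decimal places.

0.63592

u_2 = 0.65000 − 0.01938·(0.65000 − 0.55000) / (0.01938 − (-0.11826))
   = 0.65000 − (0.0019380)/(0.1376400) = 0.6359198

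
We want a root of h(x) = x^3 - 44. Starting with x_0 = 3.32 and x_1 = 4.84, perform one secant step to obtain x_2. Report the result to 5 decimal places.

h(3.32) = -7.4056320, h(4.84) = 69.3799040
x_2 = 4.8400000 − 69.3799040·(4.8400000 − 3.3200000) / (69.3799040 − (-7.4056320)) = 4.8400000 − (105.4574541)/(76.7855360) = 3.4665974

3.46660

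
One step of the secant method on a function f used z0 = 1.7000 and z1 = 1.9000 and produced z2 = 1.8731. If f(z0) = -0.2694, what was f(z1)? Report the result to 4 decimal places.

0.0419

The secant line through (1.7000, -0.2694) and (1.9000, f(z1)) crosses zero at z2 = 1.8731.
So (1.7000, -0.2694), (1.9000, f(z1)), (1.8731, 0) are collinear:
f(z1) = -0.2694 · (1.9000 − 1.8731) / (1.7000 − 1.8731) = -0.2694 · (0.026900)/(-0.173100) = 0.041865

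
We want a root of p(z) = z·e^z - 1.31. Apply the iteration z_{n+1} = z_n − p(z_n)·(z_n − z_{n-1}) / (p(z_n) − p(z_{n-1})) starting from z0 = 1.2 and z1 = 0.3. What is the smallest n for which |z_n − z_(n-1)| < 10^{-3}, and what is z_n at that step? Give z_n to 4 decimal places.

p(1.2) = 2.674140, p(0.3) = -0.905042
z2 = 0.300000 − (-0.905042)·(-0.900000)/(-3.579183) = 0.527577;  |Δ| = 0.227577
p(0.527577) = -0.415853
z3 = 0.527577 − (-0.415853)·(0.227577)/(0.489190) = 0.721036;  |Δ| = 0.193459
p(0.721036) = 0.172855
z4 = 0.721036 − 0.172855·(0.193459)/(0.588708) = 0.664233;  |Δ| = 0.056803
p(0.664233) = -0.019396
z5 = 0.664233 − (-0.019396)·(-0.056803)/(-0.192252) = 0.669964;  |Δ| = 0.005731
p(0.669964) = -0.000780
z6 = 0.669964 − (-0.000780)·(0.005731)/(0.018617) = 0.670204;  |Δ| = 0.000240
|z6 − z5| = 0.000240 < 10^{-3}

n = 6, z_n = 0.6702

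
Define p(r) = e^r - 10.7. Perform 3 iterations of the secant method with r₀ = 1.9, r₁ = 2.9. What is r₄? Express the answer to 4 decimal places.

2.3721

p(1.9) = -4.014106, p(2.9) = 7.474145
r₂ = 2.900000 − 7.474145·(2.900000 − 1.900000) / (7.474145 − (-4.014106)) = 2.900000 − (7.474145)/(11.488251) = 2.249410
p(2.249410) = -1.217864
r₃ = 2.249410 − (-1.217864)·(2.249410 − 2.900000) / (-1.217864 − 7.474145) = 2.249410 − (0.792330)/(-8.692009) = 2.340566
p(2.340566) = -0.312888
r₄ = 2.340566 − (-0.312888)·(2.340566 − 2.249410) / (-0.312888 − (-1.217864)) = 2.340566 − (-0.028522)/(0.904976) = 2.372082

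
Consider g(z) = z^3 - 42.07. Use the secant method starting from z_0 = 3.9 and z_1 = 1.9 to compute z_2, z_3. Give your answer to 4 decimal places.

3.2424, 3.6359

g(3.9) = 17.249000, g(1.9) = -35.211000
z_2 = 1.900000 − (-35.211000)·(1.900000 − 3.900000) / (-35.211000 − 17.249000) = 1.900000 − (70.422000)/(-52.460000) = 3.242394
g(3.242394) = -7.982320
z_3 = 3.242394 − (-7.982320)·(3.242394 − 1.900000) / (-7.982320 − (-35.211000)) = 3.242394 − (-10.715420)/(27.228680) = 3.635929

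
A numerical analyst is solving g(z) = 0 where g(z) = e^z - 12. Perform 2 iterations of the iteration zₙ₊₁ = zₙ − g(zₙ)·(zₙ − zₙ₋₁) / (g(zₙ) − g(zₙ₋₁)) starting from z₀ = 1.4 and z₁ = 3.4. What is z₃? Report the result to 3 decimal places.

g(1.4) = -7.94480, g(3.4) = 17.96410
z₂ = 3.40000 − 17.96410·(3.40000 − 1.40000) / (17.96410 − (-7.94480)) = 3.40000 − (35.92820)/(25.90890) = 2.01329
g(2.01329) = -4.51211
z₃ = 2.01329 − (-4.51211)·(2.01329 − 3.40000) / (-4.51211 − 17.96410) = 2.01329 − (6.25700)/(-22.47621) = 2.29167

2.292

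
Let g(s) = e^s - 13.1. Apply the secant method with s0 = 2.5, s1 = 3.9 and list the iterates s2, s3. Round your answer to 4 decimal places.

g(2.5) = -0.917506, g(3.9) = 36.302449
s2 = 3.900000 − 36.302449·(3.900000 − 2.500000) / (36.302449 − (-0.917506)) = 3.900000 − (50.823429)/(37.219955) = 2.534511
g(2.534511) = -0.489733
s3 = 2.534511 − (-0.489733)·(2.534511 − 3.900000) / (-0.489733 − 36.302449) = 2.534511 − (0.668726)/(-36.792183) = 2.552687

2.5345, 2.5527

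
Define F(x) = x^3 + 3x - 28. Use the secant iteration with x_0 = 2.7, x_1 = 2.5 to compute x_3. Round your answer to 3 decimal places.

2.709

F(2.7) = -0.21700, F(2.5) = -4.87500
x_2 = 2.50000 − (-4.87500)·(2.50000 − 2.70000) / (-4.87500 − (-0.21700)) = 2.50000 − (0.97500)/(-4.65800) = 2.70932
F(2.70932) = 0.01543
x_3 = 2.70932 − 0.01543·(2.70932 − 2.50000) / (0.01543 − (-4.87500)) = 2.70932 − (0.00323)/(4.89043) = 2.70866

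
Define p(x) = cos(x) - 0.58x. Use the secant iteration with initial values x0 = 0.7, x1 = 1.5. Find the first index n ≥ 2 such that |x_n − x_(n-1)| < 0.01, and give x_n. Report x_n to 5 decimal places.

n = 4, x_n = 0.97193

p(0.7) = 0.3588422, p(1.5) = -0.7992628
x2 = 1.5000000 − (-0.7992628)·(0.8000000)/(-1.1581050) = 0.9478823;  |Δ| = 0.5521177
p(0.9478823) = 0.0336326
x3 = 0.9478823 − 0.0336326·(-0.5521177)/(0.8328954) = 0.9701770;  |Δ| = 0.0222947
p(0.9701770) = 0.0024508
x4 = 0.9701770 − 0.0024508·(0.0222947)/(-0.0311818) = 0.9719293;  |Δ| = 0.0017523
|x4 − x3| = 0.0017523 < 0.01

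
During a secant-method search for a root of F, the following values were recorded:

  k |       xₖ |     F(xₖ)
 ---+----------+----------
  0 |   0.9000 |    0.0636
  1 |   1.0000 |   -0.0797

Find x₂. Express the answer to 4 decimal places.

0.9444

x₂ = 1.0000 − (-0.0797)·(1.0000 − 0.9000) / (-0.0797 − 0.0636)
   = 1.0000 − (-0.007970)/(-0.143300) = 0.944382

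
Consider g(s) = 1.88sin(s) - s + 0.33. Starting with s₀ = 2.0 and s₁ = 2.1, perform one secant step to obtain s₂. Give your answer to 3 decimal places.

g(2.0) = 0.03948, g(2.1) = -0.14717
s₂ = 2.10000 − (-0.14717)·(2.10000 − 2.00000) / (-0.14717 − 0.03948) = 2.10000 − (-0.01472)/(-0.18665) = 2.02115

2.021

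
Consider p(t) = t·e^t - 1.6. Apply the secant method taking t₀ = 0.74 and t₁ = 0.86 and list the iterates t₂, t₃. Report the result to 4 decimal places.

0.7522, 0.7532

p(0.74) = -0.049008, p(0.86) = 0.432318
t₂ = 0.860000 − 0.432318·(0.860000 − 0.740000) / (0.432318 − (-0.049008)) = 0.860000 − (0.051878)/(0.481326) = 0.752218
p(0.752218) = -0.004018
t₃ = 0.752218 − (-0.004018)·(0.752218 − 0.860000) / (-0.004018 − 0.432318) = 0.752218 − (0.000433)/(-0.436336) = 0.753211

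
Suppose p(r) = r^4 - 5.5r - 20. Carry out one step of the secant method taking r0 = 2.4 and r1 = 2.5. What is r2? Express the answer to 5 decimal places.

p(2.4) = -0.0224000, p(2.5) = 5.3125000
r2 = 2.5000000 − 5.3125000·(2.5000000 − 2.4000000) / (5.3125000 − (-0.0224000)) = 2.5000000 − (0.5312500)/(5.3349000) = 2.4004199

2.40042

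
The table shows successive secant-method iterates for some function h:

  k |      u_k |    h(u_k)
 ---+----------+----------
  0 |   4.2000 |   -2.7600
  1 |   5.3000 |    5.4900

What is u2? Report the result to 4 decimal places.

u2 = 5.3000 − 5.4900·(5.3000 − 4.2000) / (5.4900 − (-2.7600))
   = 5.3000 − (6.039000)/(8.250000) = 4.568000

4.5680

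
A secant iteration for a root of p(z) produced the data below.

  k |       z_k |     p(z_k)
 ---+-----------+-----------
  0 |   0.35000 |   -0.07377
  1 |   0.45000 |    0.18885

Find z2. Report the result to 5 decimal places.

0.37809

z2 = 0.45000 − 0.18885·(0.45000 − 0.35000) / (0.18885 − (-0.07377))
   = 0.45000 − (0.0188850)/(0.2626200) = 0.3780900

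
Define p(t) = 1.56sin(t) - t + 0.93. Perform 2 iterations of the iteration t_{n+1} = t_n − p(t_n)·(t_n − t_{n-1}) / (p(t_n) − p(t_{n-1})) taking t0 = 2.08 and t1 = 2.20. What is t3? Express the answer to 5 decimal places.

p(2.08) = 0.2120874, p(2.20) = -0.0087456
t2 = 2.2000000 − (-0.0087456)·(2.2000000 − 2.0800000) / (-0.0087456 − 0.2120874) = 2.2000000 − (-0.0010495)/(-0.2208331) = 2.1952477
p(2.1952477) = 0.0003554
t3 = 2.1952477 − 0.0003554·(2.1952477 − 2.2000000) / (0.0003554 − (-0.0087456)) = 2.1952477 − (-0.0000017)/(0.0091010) = 2.1954332

2.19543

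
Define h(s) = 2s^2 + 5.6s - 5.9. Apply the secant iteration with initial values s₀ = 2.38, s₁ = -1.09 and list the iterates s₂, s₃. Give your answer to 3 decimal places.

h(2.38) = 18.75680, h(-1.09) = -9.62780
s₂ = -1.09000 − (-9.62780)·(-1.09000 − 2.38000) / (-9.62780 − 18.75680) = -1.09000 − (33.40847)/(-28.38460) = 0.08699
h(0.08699) = -5.39771
s₃ = 0.08699 − (-5.39771)·(0.08699 − (-1.09000)) / (-5.39771 − (-9.62780)) = 0.08699 − (-6.35306)/(4.23009) = 1.58886

0.087, 1.589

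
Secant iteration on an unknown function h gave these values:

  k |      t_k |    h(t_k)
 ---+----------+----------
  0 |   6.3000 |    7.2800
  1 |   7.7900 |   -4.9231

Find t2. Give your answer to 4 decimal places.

7.1889

t2 = 7.7900 − (-4.9231)·(7.7900 − 6.3000) / (-4.9231 − 7.2800)
   = 7.7900 − (-7.335419)/(-12.203100) = 7.188889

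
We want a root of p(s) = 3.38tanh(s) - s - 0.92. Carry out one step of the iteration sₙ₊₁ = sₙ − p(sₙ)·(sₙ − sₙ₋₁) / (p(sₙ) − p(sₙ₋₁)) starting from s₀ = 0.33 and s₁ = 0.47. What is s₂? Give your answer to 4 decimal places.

0.4218

p(0.33) = -0.173400, p(0.47) = 0.091114
s₂ = 0.470000 − 0.091114·(0.470000 − 0.330000) / (0.091114 − (-0.173400)) = 0.470000 − (0.012756)/(0.264513) = 0.421776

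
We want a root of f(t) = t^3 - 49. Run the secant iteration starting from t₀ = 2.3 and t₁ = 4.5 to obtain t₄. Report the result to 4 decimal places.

3.6661

f(2.3) = -36.833000, f(4.5) = 42.125000
t₂ = 4.500000 − 42.125000·(4.500000 − 2.300000) / (42.125000 − (-36.833000)) = 4.500000 − (92.675000)/(78.958000) = 3.326275
f(3.326275) = -12.197752
t₃ = 3.326275 − (-12.197752)·(3.326275 − 4.500000) / (-12.197752 − 42.125000) = 3.326275 − (14.316810)/(-54.322752) = 3.589826
f(3.589826) = -2.738463
t₄ = 3.589826 − (-2.738463)·(3.589826 − 3.326275) / (-2.738463 − (-12.197752)) = 3.589826 − (-0.721724)/(9.459289) = 3.666124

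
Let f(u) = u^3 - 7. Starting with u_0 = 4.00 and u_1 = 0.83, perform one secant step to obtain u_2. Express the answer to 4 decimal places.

f(4.00) = 57.000000, f(0.83) = -6.428213
u_2 = 0.830000 − (-6.428213)·(0.830000 − 4.000000) / (-6.428213 − 57.000000) = 0.830000 − (20.377435)/(-63.428213) = 1.151268

1.1513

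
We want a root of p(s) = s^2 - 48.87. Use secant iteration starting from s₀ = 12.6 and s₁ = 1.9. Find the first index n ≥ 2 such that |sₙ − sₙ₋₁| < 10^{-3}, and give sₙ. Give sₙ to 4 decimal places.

n = 7, sₙ = 6.9907

p(12.6) = 109.890000, p(1.9) = -45.260000
s₂ = 1.900000 − (-45.260000)·(-10.700000)/(-155.150000) = 5.021379;  |Δ| = 3.121379
p(5.021379) = -23.655750
s₃ = 5.021379 − (-23.655750)·(3.121379)/(21.604250) = 8.439159;  |Δ| = 3.417780
p(8.439159) = 22.349405
s₄ = 8.439159 − 22.349405·(3.417780)/(46.005155) = 6.778794;  |Δ| = 1.660365
p(6.778794) = -2.917950
s₅ = 6.778794 − (-2.917950)·(-1.660365)/(-25.267355) = 6.970538;  |Δ| = 0.191744
p(6.970538) = -0.281599
s₆ = 6.970538 − (-0.281599)·(0.191744)/(2.636351) = 6.991019;  |Δ| = 0.020481
p(6.991019) = 0.004347
s₇ = 6.991019 − 0.004347·(0.020481)/(0.285946) = 6.990708;  |Δ| = 0.000311
|s₇ − s₆| = 0.000311 < 10^{-3}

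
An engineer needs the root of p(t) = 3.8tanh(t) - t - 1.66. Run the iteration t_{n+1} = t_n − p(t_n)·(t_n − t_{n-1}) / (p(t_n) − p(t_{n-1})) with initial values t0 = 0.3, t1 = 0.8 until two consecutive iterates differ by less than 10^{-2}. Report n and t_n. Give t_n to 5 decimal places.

n = 4, t_n = 0.74722

p(0.3) = -0.8530121, p(0.8) = 0.0633397
t2 = 0.8000000 − 0.0633397·(0.5000000)/(0.9163518) = 0.7654392;  |Δ| = 0.0345608
p(0.7654392) = 0.0227853
t3 = 0.7654392 − 0.0227853·(-0.0345608)/(-0.0405545) = 0.7460214;  |Δ| = 0.0194178
p(0.7460214) = -0.0014977
t4 = 0.7460214 − (-0.0014977)·(-0.0194178)/(-0.0242830) = 0.7472191;  |Δ| = 0.0011977
|t4 − t3| = 0.0011977 < 10^{-2}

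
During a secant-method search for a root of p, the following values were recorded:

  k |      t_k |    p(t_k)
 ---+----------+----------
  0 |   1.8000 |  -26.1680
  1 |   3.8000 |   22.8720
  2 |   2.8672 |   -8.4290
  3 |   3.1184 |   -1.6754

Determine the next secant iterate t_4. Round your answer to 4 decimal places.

3.1807

t_4 = 3.1184 − (-1.6754)·(3.1184 − 2.8672) / (-1.6754 − (-8.4290))
   = 3.1184 − (-0.420860)/(6.753600) = 3.180716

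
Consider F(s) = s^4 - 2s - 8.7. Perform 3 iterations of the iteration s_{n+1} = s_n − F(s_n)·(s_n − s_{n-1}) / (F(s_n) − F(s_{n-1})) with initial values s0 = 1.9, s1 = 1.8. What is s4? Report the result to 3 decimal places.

F(1.9) = 0.53210, F(1.8) = -1.80240
s2 = 1.80000 − (-1.80240)·(1.80000 − 1.90000) / (-1.80240 − 0.53210) = 1.80000 − (0.18024)/(-2.33450) = 1.87721
F(1.87721) = -0.03650
s3 = 1.87721 − (-0.03650)·(1.87721 − 1.80000) / (-0.03650 − (-1.80240)) = 1.87721 − (-0.00282)/(1.76590) = 1.87880
F(1.87880) = 0.00259
s4 = 1.87880 − 0.00259·(1.87880 − 1.87721) / (0.00259 − (-0.03650)) = 1.87880 − (0.00000)/(0.03908) = 1.87870

1.879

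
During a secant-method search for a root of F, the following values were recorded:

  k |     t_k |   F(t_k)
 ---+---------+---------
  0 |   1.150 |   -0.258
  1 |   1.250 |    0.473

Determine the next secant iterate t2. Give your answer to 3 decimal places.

t2 = 1.250 − 0.473·(1.250 − 1.150) / (0.473 − (-0.258))
   = 1.250 − (0.04730)/(0.73100) = 1.18529

1.185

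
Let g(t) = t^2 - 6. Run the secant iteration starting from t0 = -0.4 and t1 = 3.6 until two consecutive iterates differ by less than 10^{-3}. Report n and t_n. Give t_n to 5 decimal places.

n = 7, t_n = 2.44949

g(-0.4) = -5.8400000, g(3.6) = 6.9600000
t2 = 3.6000000 − 6.9600000·(4.0000000)/(12.8000000) = 1.4250000;  |Δ| = 2.1750000
g(1.4250000) = -3.9693750
t3 = 1.4250000 − (-3.9693750)·(-2.1750000)/(-10.9293750) = 2.2149254;  |Δ| = 0.7899254
g(2.2149254) = -1.0941056
t4 = 2.2149254 − (-1.0941056)·(0.7899254)/(2.8752694) = 2.5155100;  |Δ| = 0.3005846
g(2.5155100) = 0.3277905
t5 = 2.5155100 − 0.3277905·(0.3005846)/(1.4218961) = 2.4462160;  |Δ| = 0.0692939
g(2.4462160) = -0.0160270
t6 = 2.4462160 − (-0.0160270)·(-0.0692939)/(-0.3438176) = 2.4494462;  |Δ| = 0.0032301
g(2.4494462) = -0.0002134
t7 = 2.4494462 − (-0.0002134)·(0.0032301)/(0.0158136) = 2.4494898;  |Δ| = 0.0000436
|t7 − t6| = 0.0000436 < 10^{-3}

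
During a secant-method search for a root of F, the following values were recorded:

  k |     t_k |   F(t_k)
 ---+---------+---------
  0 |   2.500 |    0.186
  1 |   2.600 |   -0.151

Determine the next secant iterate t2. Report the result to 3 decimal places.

2.555

t2 = 2.600 − (-0.151)·(2.600 − 2.500) / (-0.151 − 0.186)
   = 2.600 − (-0.01510)/(-0.33700) = 2.55519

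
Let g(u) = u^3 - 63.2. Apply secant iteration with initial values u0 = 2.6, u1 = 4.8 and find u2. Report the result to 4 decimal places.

3.6791

g(2.6) = -45.624000, g(4.8) = 47.392000
u2 = 4.800000 − 47.392000·(4.800000 − 2.600000) / (47.392000 − (-45.624000)) = 4.800000 − (104.262400)/(93.016000) = 3.679092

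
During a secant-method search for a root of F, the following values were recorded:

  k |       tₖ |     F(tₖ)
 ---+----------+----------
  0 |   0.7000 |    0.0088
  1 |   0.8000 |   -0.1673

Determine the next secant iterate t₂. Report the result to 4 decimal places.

0.7050

t₂ = 0.8000 − (-0.1673)·(0.8000 − 0.7000) / (-0.1673 − 0.0088)
   = 0.8000 − (-0.016730)/(-0.176100) = 0.704997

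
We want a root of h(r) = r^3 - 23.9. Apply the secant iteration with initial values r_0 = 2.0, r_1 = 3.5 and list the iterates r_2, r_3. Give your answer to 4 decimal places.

2.6839, 2.8422

h(2.0) = -15.900000, h(3.5) = 18.975000
r_2 = 3.500000 − 18.975000·(3.500000 − 2.000000) / (18.975000 − (-15.900000)) = 3.500000 − (28.462500)/(34.875000) = 2.683871
h(2.683871) = -4.567639
r_3 = 2.683871 − (-4.567639)·(2.683871 − 3.500000) / (-4.567639 − 18.975000) = 2.683871 − (3.727783)/(-23.542639) = 2.842213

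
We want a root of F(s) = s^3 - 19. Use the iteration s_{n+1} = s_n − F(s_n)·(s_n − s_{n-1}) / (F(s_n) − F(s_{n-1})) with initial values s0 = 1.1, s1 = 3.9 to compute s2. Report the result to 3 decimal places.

F(1.1) = -17.66900, F(3.9) = 40.31900
s2 = 3.90000 − 40.31900·(3.90000 − 1.10000) / (40.31900 − (-17.66900)) = 3.90000 − (112.89320)/(57.98800) = 1.95316

1.953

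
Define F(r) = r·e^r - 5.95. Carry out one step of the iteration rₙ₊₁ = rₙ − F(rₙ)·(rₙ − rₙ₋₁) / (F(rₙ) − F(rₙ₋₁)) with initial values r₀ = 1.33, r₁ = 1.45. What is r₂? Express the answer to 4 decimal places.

F(1.33) = -0.921212, F(1.45) = 0.231516
r₂ = 1.450000 − 0.231516·(1.450000 − 1.330000) / (0.231516 − (-0.921212)) = 1.450000 − (0.027782)/(1.152728) = 1.425899

1.4259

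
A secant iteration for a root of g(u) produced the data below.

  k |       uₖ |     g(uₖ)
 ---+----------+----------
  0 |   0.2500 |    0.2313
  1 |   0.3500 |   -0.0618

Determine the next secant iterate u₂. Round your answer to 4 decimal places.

u₂ = 0.3500 − (-0.0618)·(0.3500 − 0.2500) / (-0.0618 − 0.2313)
   = 0.3500 − (-0.006180)/(-0.293100) = 0.328915

0.3289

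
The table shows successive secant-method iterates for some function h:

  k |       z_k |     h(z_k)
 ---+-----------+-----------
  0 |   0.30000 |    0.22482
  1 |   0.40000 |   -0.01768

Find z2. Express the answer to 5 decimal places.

0.39271

z2 = 0.40000 − (-0.01768)·(0.40000 − 0.30000) / (-0.01768 − 0.22482)
   = 0.40000 − (-0.0017680)/(-0.2425000) = 0.3927093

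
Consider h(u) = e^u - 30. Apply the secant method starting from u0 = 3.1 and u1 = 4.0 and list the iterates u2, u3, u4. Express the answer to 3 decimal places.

3.317, 3.378, 3.402

h(3.1) = -7.80205, h(4.0) = 24.59815
u2 = 4.00000 − 24.59815·(4.00000 − 3.10000) / (24.59815 − (-7.80205)) = 4.00000 − (22.13834)/(32.40020) = 3.31672
h(3.31672) = -2.43016
u3 = 3.31672 − (-2.43016)·(3.31672 − 4.00000) / (-2.43016 − 24.59815) = 3.31672 − (1.66048)/(-27.02831) = 3.37816
h(3.37816) = -0.68331
u4 = 3.37816 − (-0.68331)·(3.37816 − 3.31672) / (-0.68331 − (-2.43016)) = 3.37816 − (-0.04198)/(1.74686) = 3.40219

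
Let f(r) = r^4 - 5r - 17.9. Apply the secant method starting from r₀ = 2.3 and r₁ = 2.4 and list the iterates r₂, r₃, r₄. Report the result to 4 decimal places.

f(2.3) = -1.415900, f(2.4) = 3.277600
r₂ = 2.400000 − 3.277600·(2.400000 − 2.300000) / (3.277600 − (-1.415900)) = 2.400000 − (0.327760)/(4.693500) = 2.330167
f(2.330167) = -0.069418
r₃ = 2.330167 − (-0.069418)·(2.330167 − 2.400000) / (-0.069418 − 3.277600) = 2.330167 − (0.004848)/(-3.347018) = 2.331616
f(2.331616) = -0.003293
r₄ = 2.331616 − (-0.003293)·(2.331616 − 2.330167) / (-0.003293 − (-0.069418)) = 2.331616 − (-0.000005)/(0.066125) = 2.331688

2.3302, 2.3316, 2.3317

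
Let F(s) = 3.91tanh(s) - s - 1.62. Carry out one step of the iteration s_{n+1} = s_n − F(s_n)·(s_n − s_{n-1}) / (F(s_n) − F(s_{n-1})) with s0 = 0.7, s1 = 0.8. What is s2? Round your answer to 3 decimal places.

0.668

F(0.7) = 0.04308, F(0.8) = 0.17638
s2 = 0.80000 − 0.17638·(0.80000 − 0.70000) / (0.17638 − 0.04308) = 0.80000 − (0.01764)/(0.13331) = 0.66768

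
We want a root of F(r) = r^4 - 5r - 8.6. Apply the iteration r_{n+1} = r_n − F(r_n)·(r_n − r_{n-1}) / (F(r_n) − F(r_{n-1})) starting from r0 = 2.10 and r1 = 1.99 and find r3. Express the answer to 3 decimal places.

F(2.10) = 0.34810, F(1.99) = -2.86761
r2 = 1.99000 − (-2.86761)·(1.99000 − 2.10000) / (-2.86761 − 0.34810) = 1.99000 − (0.31544)/(-3.21571) = 2.08809
F(2.08809) = -0.02973
r3 = 2.08809 − (-0.02973)·(2.08809 − 1.99000) / (-0.02973 − (-2.86761)) = 2.08809 − (-0.00292)/(2.83788) = 2.08912

2.089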